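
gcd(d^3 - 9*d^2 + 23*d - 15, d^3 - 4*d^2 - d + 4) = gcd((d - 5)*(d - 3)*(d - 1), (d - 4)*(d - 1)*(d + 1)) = d - 1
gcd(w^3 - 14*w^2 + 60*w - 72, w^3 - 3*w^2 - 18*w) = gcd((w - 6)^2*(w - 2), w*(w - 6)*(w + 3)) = w - 6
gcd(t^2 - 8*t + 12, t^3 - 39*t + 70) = t - 2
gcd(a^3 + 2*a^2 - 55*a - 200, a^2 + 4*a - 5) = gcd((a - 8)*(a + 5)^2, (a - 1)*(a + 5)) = a + 5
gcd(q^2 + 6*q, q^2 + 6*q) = q^2 + 6*q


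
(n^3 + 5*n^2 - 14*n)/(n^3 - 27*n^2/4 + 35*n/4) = 4*(n^2 + 5*n - 14)/(4*n^2 - 27*n + 35)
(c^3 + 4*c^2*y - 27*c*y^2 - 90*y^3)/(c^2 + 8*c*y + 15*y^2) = (c^2 + c*y - 30*y^2)/(c + 5*y)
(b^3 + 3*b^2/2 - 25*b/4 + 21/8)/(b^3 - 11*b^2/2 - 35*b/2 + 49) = (b^2 - 2*b + 3/4)/(b^2 - 9*b + 14)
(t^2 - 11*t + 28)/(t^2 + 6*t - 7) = (t^2 - 11*t + 28)/(t^2 + 6*t - 7)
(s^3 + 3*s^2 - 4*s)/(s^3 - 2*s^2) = (s^2 + 3*s - 4)/(s*(s - 2))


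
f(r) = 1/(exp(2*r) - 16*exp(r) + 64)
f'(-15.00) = 0.00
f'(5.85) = -0.00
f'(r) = (-2*exp(2*r) + 16*exp(r))/(exp(2*r) - 16*exp(r) + 64)^2 = 2*(8 - exp(r))*exp(r)/(exp(2*r) - 16*exp(r) + 64)^2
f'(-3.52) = 0.00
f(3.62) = 0.00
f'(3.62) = -0.00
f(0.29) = 0.02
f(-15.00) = 0.02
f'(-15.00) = 0.00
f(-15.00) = 0.02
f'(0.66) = 0.02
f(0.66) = 0.03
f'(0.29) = 0.01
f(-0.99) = 0.02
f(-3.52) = 0.02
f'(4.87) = -0.00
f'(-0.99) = 0.00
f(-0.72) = 0.02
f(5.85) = 0.00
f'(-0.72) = 0.00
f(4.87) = 0.00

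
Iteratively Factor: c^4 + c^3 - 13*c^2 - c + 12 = (c - 3)*(c^3 + 4*c^2 - c - 4) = (c - 3)*(c + 4)*(c^2 - 1) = (c - 3)*(c - 1)*(c + 4)*(c + 1)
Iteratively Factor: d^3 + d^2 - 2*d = (d - 1)*(d^2 + 2*d) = d*(d - 1)*(d + 2)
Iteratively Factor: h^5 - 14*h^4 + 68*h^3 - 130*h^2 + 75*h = (h - 5)*(h^4 - 9*h^3 + 23*h^2 - 15*h) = (h - 5)*(h - 1)*(h^3 - 8*h^2 + 15*h) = (h - 5)^2*(h - 1)*(h^2 - 3*h) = (h - 5)^2*(h - 3)*(h - 1)*(h)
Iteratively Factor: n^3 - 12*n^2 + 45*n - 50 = (n - 5)*(n^2 - 7*n + 10) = (n - 5)*(n - 2)*(n - 5)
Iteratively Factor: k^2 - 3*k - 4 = (k + 1)*(k - 4)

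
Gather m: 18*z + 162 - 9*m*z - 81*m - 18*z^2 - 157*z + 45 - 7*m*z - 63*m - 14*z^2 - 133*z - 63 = m*(-16*z - 144) - 32*z^2 - 272*z + 144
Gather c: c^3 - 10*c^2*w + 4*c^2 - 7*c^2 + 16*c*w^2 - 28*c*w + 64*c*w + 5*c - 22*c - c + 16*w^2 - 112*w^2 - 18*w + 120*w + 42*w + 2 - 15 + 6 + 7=c^3 + c^2*(-10*w - 3) + c*(16*w^2 + 36*w - 18) - 96*w^2 + 144*w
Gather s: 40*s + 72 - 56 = 40*s + 16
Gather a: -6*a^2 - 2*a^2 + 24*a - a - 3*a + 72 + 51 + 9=-8*a^2 + 20*a + 132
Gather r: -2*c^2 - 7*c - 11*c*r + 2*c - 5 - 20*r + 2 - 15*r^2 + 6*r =-2*c^2 - 5*c - 15*r^2 + r*(-11*c - 14) - 3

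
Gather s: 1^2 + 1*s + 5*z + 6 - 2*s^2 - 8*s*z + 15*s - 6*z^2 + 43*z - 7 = -2*s^2 + s*(16 - 8*z) - 6*z^2 + 48*z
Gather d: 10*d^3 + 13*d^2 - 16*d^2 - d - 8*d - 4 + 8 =10*d^3 - 3*d^2 - 9*d + 4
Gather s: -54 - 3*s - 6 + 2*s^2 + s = 2*s^2 - 2*s - 60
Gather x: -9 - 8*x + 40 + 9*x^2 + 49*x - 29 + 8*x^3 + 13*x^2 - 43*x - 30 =8*x^3 + 22*x^2 - 2*x - 28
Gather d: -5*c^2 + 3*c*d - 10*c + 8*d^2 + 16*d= -5*c^2 - 10*c + 8*d^2 + d*(3*c + 16)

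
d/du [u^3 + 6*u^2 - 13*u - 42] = 3*u^2 + 12*u - 13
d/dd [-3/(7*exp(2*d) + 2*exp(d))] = 6*(7*exp(d) + 1)*exp(-d)/(7*exp(d) + 2)^2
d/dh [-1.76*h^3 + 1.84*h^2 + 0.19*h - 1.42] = -5.28*h^2 + 3.68*h + 0.19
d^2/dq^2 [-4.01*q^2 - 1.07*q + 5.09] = -8.02000000000000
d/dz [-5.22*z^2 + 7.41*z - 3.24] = 7.41 - 10.44*z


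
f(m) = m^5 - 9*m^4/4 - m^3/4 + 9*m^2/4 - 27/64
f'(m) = 5*m^4 - 9*m^3 - 3*m^2/4 + 9*m/2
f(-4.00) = -1548.42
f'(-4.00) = 1826.00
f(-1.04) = -1.56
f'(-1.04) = 10.48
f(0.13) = -0.39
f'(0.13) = 0.55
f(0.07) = -0.41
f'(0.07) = 0.31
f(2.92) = 61.25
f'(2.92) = 146.17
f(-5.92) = -9904.50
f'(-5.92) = 7955.60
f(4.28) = 702.39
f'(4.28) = 977.72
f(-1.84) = -38.13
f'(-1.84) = 102.56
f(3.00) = 73.83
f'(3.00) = 168.75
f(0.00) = -0.42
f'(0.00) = 0.00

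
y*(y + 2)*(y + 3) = y^3 + 5*y^2 + 6*y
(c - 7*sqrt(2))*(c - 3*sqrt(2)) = c^2 - 10*sqrt(2)*c + 42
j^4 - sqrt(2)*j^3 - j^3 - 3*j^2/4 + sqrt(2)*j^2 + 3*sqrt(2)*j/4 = j*(j - 3/2)*(j + 1/2)*(j - sqrt(2))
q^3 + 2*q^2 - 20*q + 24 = (q - 2)^2*(q + 6)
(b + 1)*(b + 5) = b^2 + 6*b + 5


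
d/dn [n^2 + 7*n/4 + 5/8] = 2*n + 7/4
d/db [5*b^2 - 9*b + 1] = 10*b - 9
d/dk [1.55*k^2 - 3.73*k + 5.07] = 3.1*k - 3.73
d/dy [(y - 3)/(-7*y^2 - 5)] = (-7*y^2 + 14*y*(y - 3) - 5)/(7*y^2 + 5)^2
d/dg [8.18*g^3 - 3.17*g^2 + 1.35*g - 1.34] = 24.54*g^2 - 6.34*g + 1.35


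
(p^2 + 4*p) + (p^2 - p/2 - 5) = 2*p^2 + 7*p/2 - 5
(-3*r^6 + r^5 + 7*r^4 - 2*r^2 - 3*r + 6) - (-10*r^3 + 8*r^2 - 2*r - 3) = -3*r^6 + r^5 + 7*r^4 + 10*r^3 - 10*r^2 - r + 9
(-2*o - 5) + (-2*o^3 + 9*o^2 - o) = -2*o^3 + 9*o^2 - 3*o - 5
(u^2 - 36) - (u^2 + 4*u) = -4*u - 36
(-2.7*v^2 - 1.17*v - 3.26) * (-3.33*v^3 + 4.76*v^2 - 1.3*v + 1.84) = 8.991*v^5 - 8.9559*v^4 + 8.7966*v^3 - 18.9646*v^2 + 2.0852*v - 5.9984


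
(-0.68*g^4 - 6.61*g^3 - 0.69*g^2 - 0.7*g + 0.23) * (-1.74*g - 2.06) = 1.1832*g^5 + 12.9022*g^4 + 14.8172*g^3 + 2.6394*g^2 + 1.0418*g - 0.4738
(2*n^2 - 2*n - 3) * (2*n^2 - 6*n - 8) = 4*n^4 - 16*n^3 - 10*n^2 + 34*n + 24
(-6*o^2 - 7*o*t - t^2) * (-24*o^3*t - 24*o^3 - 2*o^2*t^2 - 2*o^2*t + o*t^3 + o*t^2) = 144*o^5*t + 144*o^5 + 180*o^4*t^2 + 180*o^4*t + 32*o^3*t^3 + 32*o^3*t^2 - 5*o^2*t^4 - 5*o^2*t^3 - o*t^5 - o*t^4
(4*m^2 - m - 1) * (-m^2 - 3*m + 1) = -4*m^4 - 11*m^3 + 8*m^2 + 2*m - 1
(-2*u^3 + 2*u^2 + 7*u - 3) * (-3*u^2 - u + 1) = 6*u^5 - 4*u^4 - 25*u^3 + 4*u^2 + 10*u - 3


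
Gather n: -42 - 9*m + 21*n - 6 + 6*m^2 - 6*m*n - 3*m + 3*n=6*m^2 - 12*m + n*(24 - 6*m) - 48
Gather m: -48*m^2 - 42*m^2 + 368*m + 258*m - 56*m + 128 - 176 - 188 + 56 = -90*m^2 + 570*m - 180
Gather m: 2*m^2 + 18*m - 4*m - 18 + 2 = 2*m^2 + 14*m - 16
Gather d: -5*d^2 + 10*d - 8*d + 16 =-5*d^2 + 2*d + 16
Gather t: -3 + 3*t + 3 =3*t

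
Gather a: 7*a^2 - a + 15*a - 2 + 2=7*a^2 + 14*a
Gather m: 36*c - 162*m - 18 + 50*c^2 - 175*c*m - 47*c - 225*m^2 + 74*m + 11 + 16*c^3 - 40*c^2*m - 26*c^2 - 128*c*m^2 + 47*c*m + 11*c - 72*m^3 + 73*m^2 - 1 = 16*c^3 + 24*c^2 - 72*m^3 + m^2*(-128*c - 152) + m*(-40*c^2 - 128*c - 88) - 8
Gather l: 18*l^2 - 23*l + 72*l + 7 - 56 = 18*l^2 + 49*l - 49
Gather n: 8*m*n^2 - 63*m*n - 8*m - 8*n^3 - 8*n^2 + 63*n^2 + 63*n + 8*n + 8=-8*m - 8*n^3 + n^2*(8*m + 55) + n*(71 - 63*m) + 8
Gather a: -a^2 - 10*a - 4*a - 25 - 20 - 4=-a^2 - 14*a - 49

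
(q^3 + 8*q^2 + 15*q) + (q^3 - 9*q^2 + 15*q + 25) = 2*q^3 - q^2 + 30*q + 25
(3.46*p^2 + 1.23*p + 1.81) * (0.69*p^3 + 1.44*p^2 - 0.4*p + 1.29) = 2.3874*p^5 + 5.8311*p^4 + 1.6361*p^3 + 6.5778*p^2 + 0.8627*p + 2.3349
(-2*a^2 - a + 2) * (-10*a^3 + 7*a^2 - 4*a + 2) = 20*a^5 - 4*a^4 - 19*a^3 + 14*a^2 - 10*a + 4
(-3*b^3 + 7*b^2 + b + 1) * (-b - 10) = 3*b^4 + 23*b^3 - 71*b^2 - 11*b - 10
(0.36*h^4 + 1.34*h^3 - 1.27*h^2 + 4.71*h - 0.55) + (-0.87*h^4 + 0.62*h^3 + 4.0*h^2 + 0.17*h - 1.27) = -0.51*h^4 + 1.96*h^3 + 2.73*h^2 + 4.88*h - 1.82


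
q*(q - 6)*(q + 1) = q^3 - 5*q^2 - 6*q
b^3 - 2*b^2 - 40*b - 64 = (b - 8)*(b + 2)*(b + 4)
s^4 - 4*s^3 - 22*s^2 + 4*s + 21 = (s - 7)*(s - 1)*(s + 1)*(s + 3)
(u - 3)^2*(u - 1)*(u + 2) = u^4 - 5*u^3 + u^2 + 21*u - 18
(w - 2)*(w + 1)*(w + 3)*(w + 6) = w^4 + 8*w^3 + 7*w^2 - 36*w - 36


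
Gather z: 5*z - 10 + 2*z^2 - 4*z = 2*z^2 + z - 10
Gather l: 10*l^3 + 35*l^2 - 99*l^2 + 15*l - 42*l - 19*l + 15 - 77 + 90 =10*l^3 - 64*l^2 - 46*l + 28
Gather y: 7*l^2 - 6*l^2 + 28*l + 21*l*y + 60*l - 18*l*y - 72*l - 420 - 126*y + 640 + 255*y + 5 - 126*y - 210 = l^2 + 16*l + y*(3*l + 3) + 15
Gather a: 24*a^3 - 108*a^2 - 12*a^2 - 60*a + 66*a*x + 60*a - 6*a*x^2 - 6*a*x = 24*a^3 - 120*a^2 + a*(-6*x^2 + 60*x)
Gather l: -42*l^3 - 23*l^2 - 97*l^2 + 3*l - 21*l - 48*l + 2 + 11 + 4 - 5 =-42*l^3 - 120*l^2 - 66*l + 12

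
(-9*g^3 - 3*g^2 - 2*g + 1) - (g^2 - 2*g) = -9*g^3 - 4*g^2 + 1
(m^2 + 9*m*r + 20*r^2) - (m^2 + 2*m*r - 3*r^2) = 7*m*r + 23*r^2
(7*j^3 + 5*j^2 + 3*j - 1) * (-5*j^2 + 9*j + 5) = -35*j^5 + 38*j^4 + 65*j^3 + 57*j^2 + 6*j - 5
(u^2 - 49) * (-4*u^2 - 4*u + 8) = -4*u^4 - 4*u^3 + 204*u^2 + 196*u - 392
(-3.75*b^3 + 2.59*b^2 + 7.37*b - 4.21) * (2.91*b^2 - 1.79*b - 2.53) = -10.9125*b^5 + 14.2494*b^4 + 26.2981*b^3 - 31.9961*b^2 - 11.1102*b + 10.6513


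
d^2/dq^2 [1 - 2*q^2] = -4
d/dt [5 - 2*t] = -2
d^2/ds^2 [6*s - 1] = 0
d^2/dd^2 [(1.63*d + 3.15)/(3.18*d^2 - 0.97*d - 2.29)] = ((-31.1004*d - 16.8718)*(-3.18*d^2 + 0.97*d + 2.29) - (1.63*d + 3.15)*(6.36*d - 0.97)*(12.72*d - 1.94))/(-3.18*d^2 + 0.97*d + 2.29)^3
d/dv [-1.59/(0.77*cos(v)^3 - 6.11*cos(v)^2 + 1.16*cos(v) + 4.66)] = (-3.6729*cos(v)^2 + 19.4298*cos(v) - 1.8444)*sin(v)/(0.77*cos(v)^3 - 6.11*cos(v)^2 + 1.16*cos(v) + 4.66)^2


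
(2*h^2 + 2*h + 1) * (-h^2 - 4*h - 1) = -2*h^4 - 10*h^3 - 11*h^2 - 6*h - 1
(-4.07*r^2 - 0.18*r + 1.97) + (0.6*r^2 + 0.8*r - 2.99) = -3.47*r^2 + 0.62*r - 1.02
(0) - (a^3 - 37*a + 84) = -a^3 + 37*a - 84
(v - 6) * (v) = v^2 - 6*v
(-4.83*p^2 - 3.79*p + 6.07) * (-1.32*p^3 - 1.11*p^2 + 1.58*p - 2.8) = 6.3756*p^5 + 10.3641*p^4 - 11.4369*p^3 + 0.798099999999998*p^2 + 20.2026*p - 16.996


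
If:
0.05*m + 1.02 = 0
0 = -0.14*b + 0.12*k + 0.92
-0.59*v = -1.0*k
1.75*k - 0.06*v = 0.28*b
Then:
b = 7.69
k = 1.31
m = -20.40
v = 2.21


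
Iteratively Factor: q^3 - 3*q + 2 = (q + 2)*(q^2 - 2*q + 1) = (q - 1)*(q + 2)*(q - 1)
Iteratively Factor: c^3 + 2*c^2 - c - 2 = (c + 2)*(c^2 - 1) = (c + 1)*(c + 2)*(c - 1)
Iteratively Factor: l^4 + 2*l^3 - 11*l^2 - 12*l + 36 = (l + 3)*(l^3 - l^2 - 8*l + 12) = (l + 3)^2*(l^2 - 4*l + 4) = (l - 2)*(l + 3)^2*(l - 2)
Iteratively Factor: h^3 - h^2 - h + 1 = (h - 1)*(h^2 - 1) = (h - 1)^2*(h + 1)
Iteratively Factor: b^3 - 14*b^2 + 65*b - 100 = (b - 5)*(b^2 - 9*b + 20) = (b - 5)*(b - 4)*(b - 5)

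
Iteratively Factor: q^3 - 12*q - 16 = (q + 2)*(q^2 - 2*q - 8) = (q - 4)*(q + 2)*(q + 2)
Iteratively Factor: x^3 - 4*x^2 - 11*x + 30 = (x + 3)*(x^2 - 7*x + 10) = (x - 5)*(x + 3)*(x - 2)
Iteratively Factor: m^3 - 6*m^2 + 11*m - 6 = (m - 2)*(m^2 - 4*m + 3) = (m - 3)*(m - 2)*(m - 1)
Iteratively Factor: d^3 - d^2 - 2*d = (d - 2)*(d^2 + d) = (d - 2)*(d + 1)*(d)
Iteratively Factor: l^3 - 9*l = (l)*(l^2 - 9) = l*(l - 3)*(l + 3)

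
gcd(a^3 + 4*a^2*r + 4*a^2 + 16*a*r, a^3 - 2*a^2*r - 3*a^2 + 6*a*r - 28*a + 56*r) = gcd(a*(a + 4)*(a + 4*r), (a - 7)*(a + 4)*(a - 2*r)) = a + 4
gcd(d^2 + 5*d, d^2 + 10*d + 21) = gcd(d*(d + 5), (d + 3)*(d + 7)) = 1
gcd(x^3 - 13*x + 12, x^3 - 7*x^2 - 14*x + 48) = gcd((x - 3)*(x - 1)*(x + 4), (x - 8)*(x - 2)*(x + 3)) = 1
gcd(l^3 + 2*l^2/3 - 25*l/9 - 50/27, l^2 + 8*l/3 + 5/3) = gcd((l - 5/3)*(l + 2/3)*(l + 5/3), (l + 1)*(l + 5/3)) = l + 5/3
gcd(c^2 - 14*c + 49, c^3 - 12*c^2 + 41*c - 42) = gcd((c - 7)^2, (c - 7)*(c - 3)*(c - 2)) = c - 7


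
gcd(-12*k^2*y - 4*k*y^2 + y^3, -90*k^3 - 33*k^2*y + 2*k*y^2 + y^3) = -6*k + y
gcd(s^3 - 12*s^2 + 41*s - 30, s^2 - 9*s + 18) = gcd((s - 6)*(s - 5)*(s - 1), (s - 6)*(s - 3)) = s - 6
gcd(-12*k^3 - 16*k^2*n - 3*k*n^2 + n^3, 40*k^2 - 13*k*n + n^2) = 1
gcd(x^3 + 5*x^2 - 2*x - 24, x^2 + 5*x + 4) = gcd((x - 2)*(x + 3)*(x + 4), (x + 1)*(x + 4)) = x + 4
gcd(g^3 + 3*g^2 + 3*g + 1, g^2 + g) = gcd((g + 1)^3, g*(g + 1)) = g + 1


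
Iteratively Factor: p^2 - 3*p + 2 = (p - 1)*(p - 2)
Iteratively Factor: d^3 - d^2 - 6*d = (d - 3)*(d^2 + 2*d) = (d - 3)*(d + 2)*(d)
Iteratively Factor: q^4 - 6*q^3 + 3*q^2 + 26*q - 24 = (q + 2)*(q^3 - 8*q^2 + 19*q - 12) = (q - 4)*(q + 2)*(q^2 - 4*q + 3) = (q - 4)*(q - 1)*(q + 2)*(q - 3)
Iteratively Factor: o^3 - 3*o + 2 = (o + 2)*(o^2 - 2*o + 1) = (o - 1)*(o + 2)*(o - 1)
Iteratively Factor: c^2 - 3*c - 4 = (c - 4)*(c + 1)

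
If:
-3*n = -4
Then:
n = 4/3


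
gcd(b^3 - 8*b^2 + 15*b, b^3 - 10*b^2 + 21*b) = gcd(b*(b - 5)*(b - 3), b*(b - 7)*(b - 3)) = b^2 - 3*b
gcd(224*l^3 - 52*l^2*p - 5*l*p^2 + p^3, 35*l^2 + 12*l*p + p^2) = 7*l + p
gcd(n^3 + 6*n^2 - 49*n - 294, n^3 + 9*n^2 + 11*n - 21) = n + 7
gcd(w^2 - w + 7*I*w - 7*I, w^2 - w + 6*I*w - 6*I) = w - 1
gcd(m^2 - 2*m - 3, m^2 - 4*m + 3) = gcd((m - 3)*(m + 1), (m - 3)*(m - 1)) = m - 3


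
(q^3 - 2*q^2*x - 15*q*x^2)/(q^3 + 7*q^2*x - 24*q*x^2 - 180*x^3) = q*(q + 3*x)/(q^2 + 12*q*x + 36*x^2)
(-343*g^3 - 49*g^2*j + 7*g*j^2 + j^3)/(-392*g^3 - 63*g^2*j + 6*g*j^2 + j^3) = (7*g - j)/(8*g - j)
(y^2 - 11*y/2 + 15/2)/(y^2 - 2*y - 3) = (y - 5/2)/(y + 1)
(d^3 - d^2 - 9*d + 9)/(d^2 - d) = d - 9/d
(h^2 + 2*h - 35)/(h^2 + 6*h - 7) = (h - 5)/(h - 1)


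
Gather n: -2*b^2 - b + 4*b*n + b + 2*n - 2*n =-2*b^2 + 4*b*n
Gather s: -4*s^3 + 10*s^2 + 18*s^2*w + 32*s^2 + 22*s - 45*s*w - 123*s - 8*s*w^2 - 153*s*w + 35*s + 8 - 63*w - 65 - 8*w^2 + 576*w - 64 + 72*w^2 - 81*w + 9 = -4*s^3 + s^2*(18*w + 42) + s*(-8*w^2 - 198*w - 66) + 64*w^2 + 432*w - 112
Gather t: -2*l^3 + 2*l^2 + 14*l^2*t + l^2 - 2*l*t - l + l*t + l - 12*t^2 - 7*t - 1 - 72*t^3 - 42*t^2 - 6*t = -2*l^3 + 3*l^2 - 72*t^3 - 54*t^2 + t*(14*l^2 - l - 13) - 1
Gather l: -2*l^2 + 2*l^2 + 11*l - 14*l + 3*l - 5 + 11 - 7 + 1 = 0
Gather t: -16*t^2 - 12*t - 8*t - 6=-16*t^2 - 20*t - 6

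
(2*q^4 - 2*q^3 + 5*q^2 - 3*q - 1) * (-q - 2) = -2*q^5 - 2*q^4 - q^3 - 7*q^2 + 7*q + 2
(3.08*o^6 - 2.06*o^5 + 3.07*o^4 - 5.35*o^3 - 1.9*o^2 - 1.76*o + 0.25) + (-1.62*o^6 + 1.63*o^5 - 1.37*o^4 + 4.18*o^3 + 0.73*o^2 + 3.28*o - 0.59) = 1.46*o^6 - 0.43*o^5 + 1.7*o^4 - 1.17*o^3 - 1.17*o^2 + 1.52*o - 0.34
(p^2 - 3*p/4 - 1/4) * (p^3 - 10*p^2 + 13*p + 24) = p^5 - 43*p^4/4 + 81*p^3/4 + 67*p^2/4 - 85*p/4 - 6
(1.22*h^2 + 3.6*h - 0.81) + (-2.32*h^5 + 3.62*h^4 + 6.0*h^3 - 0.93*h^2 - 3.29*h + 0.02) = -2.32*h^5 + 3.62*h^4 + 6.0*h^3 + 0.29*h^2 + 0.31*h - 0.79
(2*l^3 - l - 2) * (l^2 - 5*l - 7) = 2*l^5 - 10*l^4 - 15*l^3 + 3*l^2 + 17*l + 14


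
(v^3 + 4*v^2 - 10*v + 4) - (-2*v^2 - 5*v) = v^3 + 6*v^2 - 5*v + 4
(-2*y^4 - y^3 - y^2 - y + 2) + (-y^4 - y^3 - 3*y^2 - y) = -3*y^4 - 2*y^3 - 4*y^2 - 2*y + 2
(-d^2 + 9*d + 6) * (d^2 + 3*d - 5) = -d^4 + 6*d^3 + 38*d^2 - 27*d - 30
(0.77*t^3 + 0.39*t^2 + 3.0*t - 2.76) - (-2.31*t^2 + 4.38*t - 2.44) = 0.77*t^3 + 2.7*t^2 - 1.38*t - 0.32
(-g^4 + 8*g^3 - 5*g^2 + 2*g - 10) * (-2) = 2*g^4 - 16*g^3 + 10*g^2 - 4*g + 20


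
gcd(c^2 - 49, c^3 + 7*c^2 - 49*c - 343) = c^2 - 49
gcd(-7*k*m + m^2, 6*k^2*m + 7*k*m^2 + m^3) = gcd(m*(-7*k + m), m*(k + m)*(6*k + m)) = m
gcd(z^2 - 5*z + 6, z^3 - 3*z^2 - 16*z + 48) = z - 3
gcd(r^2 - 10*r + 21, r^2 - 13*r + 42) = r - 7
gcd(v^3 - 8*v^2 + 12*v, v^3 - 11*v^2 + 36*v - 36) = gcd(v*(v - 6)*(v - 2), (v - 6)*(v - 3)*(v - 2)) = v^2 - 8*v + 12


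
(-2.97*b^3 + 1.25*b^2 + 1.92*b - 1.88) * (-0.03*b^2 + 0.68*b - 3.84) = 0.0891*b^5 - 2.0571*b^4 + 12.1972*b^3 - 3.438*b^2 - 8.6512*b + 7.2192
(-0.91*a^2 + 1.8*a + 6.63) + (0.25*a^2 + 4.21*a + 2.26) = -0.66*a^2 + 6.01*a + 8.89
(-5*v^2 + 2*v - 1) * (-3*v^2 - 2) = 15*v^4 - 6*v^3 + 13*v^2 - 4*v + 2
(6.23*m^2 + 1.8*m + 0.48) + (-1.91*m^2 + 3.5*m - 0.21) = 4.32*m^2 + 5.3*m + 0.27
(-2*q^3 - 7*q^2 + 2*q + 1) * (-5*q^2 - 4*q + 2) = 10*q^5 + 43*q^4 + 14*q^3 - 27*q^2 + 2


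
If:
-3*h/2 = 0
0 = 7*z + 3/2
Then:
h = 0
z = -3/14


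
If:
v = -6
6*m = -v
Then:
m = 1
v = -6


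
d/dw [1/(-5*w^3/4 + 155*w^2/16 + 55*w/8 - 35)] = 32*(6*w^2 - 31*w - 11)/(5*(4*w^3 - 31*w^2 - 22*w + 112)^2)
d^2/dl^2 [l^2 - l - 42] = 2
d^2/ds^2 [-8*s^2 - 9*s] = -16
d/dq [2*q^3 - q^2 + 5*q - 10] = 6*q^2 - 2*q + 5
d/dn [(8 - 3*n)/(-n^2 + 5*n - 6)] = (-3*n^2 + 16*n - 22)/(n^4 - 10*n^3 + 37*n^2 - 60*n + 36)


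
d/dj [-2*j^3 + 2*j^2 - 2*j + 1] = -6*j^2 + 4*j - 2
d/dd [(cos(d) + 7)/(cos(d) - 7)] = 14*sin(d)/(cos(d) - 7)^2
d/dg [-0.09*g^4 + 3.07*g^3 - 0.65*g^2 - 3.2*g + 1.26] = -0.36*g^3 + 9.21*g^2 - 1.3*g - 3.2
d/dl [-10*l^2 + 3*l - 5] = 3 - 20*l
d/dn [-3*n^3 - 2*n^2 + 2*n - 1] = -9*n^2 - 4*n + 2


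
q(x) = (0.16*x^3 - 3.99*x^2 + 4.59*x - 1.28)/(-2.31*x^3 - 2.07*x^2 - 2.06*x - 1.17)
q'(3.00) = -0.02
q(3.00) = 0.22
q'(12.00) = -0.01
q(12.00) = 0.06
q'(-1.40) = -5.67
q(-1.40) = -4.00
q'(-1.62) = -3.40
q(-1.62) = -3.03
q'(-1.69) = -2.95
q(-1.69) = -2.81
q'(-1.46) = -4.86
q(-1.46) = -3.68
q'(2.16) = 0.03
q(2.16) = 0.22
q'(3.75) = -0.03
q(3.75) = 0.20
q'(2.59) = -0.00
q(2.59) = 0.22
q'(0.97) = 0.27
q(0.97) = 0.06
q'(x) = (0.48*x^2 - 7.98*x + 4.59)/(-2.31*x^3 - 2.07*x^2 - 2.06*x - 1.17) + (6.93*x^2 + 4.14*x + 2.06)*(0.16*x^3 - 3.99*x^2 + 4.59*x - 1.28)/(-2.31*x^3 - 2.07*x^2 - 2.06*x - 1.17)^2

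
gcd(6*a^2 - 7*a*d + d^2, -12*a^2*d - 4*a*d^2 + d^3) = 6*a - d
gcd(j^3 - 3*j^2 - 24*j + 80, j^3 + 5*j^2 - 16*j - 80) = j^2 + j - 20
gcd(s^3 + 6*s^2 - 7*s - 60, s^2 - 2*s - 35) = s + 5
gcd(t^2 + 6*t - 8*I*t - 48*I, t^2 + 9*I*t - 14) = 1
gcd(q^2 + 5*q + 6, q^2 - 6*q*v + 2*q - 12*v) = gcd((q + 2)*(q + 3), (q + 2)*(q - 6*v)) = q + 2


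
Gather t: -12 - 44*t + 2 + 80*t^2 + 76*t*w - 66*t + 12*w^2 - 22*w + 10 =80*t^2 + t*(76*w - 110) + 12*w^2 - 22*w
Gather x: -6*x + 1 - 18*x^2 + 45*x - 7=-18*x^2 + 39*x - 6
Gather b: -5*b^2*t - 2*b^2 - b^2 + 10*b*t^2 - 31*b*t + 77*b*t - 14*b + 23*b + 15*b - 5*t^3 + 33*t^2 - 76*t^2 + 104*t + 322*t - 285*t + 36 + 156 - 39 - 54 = b^2*(-5*t - 3) + b*(10*t^2 + 46*t + 24) - 5*t^3 - 43*t^2 + 141*t + 99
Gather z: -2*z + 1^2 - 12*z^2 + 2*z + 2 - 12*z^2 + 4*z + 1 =-24*z^2 + 4*z + 4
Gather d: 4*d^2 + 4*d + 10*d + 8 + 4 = 4*d^2 + 14*d + 12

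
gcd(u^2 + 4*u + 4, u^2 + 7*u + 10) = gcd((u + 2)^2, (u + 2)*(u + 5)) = u + 2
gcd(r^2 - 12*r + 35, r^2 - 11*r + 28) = r - 7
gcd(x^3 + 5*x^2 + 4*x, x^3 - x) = x^2 + x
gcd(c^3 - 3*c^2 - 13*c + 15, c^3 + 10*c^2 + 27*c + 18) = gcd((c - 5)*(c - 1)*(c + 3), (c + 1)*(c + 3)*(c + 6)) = c + 3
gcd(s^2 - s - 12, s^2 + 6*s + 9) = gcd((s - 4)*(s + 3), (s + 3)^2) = s + 3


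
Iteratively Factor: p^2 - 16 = (p + 4)*(p - 4)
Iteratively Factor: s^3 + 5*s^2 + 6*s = (s + 2)*(s^2 + 3*s) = (s + 2)*(s + 3)*(s)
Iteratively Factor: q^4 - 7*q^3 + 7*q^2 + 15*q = (q)*(q^3 - 7*q^2 + 7*q + 15) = q*(q - 5)*(q^2 - 2*q - 3) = q*(q - 5)*(q - 3)*(q + 1)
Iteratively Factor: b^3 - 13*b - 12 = (b - 4)*(b^2 + 4*b + 3) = (b - 4)*(b + 1)*(b + 3)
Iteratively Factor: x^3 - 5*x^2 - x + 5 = (x - 5)*(x^2 - 1) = (x - 5)*(x + 1)*(x - 1)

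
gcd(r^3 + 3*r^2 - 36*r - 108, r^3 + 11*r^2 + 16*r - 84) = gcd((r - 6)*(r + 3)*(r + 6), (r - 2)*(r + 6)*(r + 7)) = r + 6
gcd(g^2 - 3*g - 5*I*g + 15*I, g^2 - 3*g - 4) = 1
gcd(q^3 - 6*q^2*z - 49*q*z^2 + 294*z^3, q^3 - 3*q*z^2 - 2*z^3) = 1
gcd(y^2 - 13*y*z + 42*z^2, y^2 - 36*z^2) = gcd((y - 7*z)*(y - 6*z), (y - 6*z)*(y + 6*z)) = y - 6*z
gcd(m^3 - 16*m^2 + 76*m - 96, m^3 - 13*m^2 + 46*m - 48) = m^2 - 10*m + 16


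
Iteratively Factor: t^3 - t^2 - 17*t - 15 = (t + 1)*(t^2 - 2*t - 15) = (t - 5)*(t + 1)*(t + 3)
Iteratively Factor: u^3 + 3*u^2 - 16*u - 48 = (u + 4)*(u^2 - u - 12) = (u + 3)*(u + 4)*(u - 4)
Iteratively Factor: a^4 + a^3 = (a)*(a^3 + a^2) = a^2*(a^2 + a) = a^2*(a + 1)*(a)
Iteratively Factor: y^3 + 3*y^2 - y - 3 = (y - 1)*(y^2 + 4*y + 3) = (y - 1)*(y + 3)*(y + 1)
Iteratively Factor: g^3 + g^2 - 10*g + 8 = (g - 1)*(g^2 + 2*g - 8) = (g - 1)*(g + 4)*(g - 2)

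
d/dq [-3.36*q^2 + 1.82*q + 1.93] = 1.82 - 6.72*q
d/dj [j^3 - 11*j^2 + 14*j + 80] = 3*j^2 - 22*j + 14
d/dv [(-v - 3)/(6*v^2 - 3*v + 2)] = (6*v^2 + 36*v - 11)/(36*v^4 - 36*v^3 + 33*v^2 - 12*v + 4)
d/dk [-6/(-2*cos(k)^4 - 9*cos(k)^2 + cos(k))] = 6*(8*cos(k)^3 + 18*cos(k) - 1)*sin(k)/((2*cos(k)^3 + 9*cos(k) - 1)^2*cos(k)^2)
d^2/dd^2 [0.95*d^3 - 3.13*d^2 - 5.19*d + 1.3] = 5.7*d - 6.26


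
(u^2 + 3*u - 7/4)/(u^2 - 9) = (u^2 + 3*u - 7/4)/(u^2 - 9)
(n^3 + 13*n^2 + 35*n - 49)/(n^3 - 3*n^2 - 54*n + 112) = (n^2 + 6*n - 7)/(n^2 - 10*n + 16)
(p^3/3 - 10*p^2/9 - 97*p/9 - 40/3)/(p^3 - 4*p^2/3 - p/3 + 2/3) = (3*p^3 - 10*p^2 - 97*p - 120)/(3*(3*p^3 - 4*p^2 - p + 2))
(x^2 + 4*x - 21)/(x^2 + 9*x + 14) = (x - 3)/(x + 2)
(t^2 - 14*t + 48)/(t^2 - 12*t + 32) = (t - 6)/(t - 4)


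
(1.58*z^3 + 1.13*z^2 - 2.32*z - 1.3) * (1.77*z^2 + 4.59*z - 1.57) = 2.7966*z^5 + 9.2523*z^4 - 1.4003*z^3 - 14.7239*z^2 - 2.3246*z + 2.041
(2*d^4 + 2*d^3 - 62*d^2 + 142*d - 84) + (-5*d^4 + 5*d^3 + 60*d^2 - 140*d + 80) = -3*d^4 + 7*d^3 - 2*d^2 + 2*d - 4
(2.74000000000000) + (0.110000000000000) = 2.85000000000000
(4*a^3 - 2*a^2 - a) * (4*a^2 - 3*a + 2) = 16*a^5 - 20*a^4 + 10*a^3 - a^2 - 2*a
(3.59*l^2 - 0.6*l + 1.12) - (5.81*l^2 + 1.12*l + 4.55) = -2.22*l^2 - 1.72*l - 3.43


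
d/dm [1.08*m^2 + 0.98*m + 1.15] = 2.16*m + 0.98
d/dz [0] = 0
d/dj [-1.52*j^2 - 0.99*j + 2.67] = -3.04*j - 0.99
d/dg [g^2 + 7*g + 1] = 2*g + 7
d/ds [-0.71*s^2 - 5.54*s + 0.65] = -1.42*s - 5.54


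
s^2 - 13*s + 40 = (s - 8)*(s - 5)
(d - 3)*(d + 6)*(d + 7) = d^3 + 10*d^2 + 3*d - 126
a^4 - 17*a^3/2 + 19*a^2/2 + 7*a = a*(a - 7)*(a - 2)*(a + 1/2)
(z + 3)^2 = z^2 + 6*z + 9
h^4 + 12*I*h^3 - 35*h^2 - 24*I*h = h*(h + I)*(h + 3*I)*(h + 8*I)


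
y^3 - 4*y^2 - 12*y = y*(y - 6)*(y + 2)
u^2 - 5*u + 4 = (u - 4)*(u - 1)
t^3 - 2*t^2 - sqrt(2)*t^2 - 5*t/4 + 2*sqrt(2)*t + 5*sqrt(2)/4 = (t - 5/2)*(t + 1/2)*(t - sqrt(2))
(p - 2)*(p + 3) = p^2 + p - 6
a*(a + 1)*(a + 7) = a^3 + 8*a^2 + 7*a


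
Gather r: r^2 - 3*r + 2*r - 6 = r^2 - r - 6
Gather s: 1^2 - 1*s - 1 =-s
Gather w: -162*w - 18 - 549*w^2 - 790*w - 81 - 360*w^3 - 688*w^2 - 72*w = -360*w^3 - 1237*w^2 - 1024*w - 99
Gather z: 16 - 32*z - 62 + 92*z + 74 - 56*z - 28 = 4*z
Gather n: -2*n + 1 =1 - 2*n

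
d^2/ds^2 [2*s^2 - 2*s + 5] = 4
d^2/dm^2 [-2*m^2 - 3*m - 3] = -4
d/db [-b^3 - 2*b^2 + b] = -3*b^2 - 4*b + 1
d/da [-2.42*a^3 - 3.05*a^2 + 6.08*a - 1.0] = -7.26*a^2 - 6.1*a + 6.08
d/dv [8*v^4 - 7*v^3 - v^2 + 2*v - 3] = 32*v^3 - 21*v^2 - 2*v + 2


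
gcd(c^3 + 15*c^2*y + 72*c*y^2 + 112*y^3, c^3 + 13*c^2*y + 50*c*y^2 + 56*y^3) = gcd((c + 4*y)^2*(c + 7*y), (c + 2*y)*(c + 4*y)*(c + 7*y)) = c^2 + 11*c*y + 28*y^2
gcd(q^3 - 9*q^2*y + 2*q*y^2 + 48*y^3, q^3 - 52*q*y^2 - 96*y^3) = -q^2 + 6*q*y + 16*y^2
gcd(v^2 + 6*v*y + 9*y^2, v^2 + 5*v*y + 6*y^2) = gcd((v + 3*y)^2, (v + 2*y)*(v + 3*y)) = v + 3*y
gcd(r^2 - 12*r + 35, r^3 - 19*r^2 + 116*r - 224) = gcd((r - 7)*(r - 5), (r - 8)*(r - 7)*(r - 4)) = r - 7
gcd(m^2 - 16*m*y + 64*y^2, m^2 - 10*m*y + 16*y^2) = -m + 8*y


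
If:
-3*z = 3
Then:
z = -1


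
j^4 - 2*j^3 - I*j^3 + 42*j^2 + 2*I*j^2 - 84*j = j*(j - 2)*(j - 7*I)*(j + 6*I)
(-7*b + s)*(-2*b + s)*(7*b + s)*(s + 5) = 98*b^3*s + 490*b^3 - 49*b^2*s^2 - 245*b^2*s - 2*b*s^3 - 10*b*s^2 + s^4 + 5*s^3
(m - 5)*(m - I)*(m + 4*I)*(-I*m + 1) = -I*m^4 + 4*m^3 + 5*I*m^3 - 20*m^2 - I*m^2 + 4*m + 5*I*m - 20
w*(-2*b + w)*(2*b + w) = -4*b^2*w + w^3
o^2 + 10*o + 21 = (o + 3)*(o + 7)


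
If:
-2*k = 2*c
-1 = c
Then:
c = -1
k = 1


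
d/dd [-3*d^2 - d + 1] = -6*d - 1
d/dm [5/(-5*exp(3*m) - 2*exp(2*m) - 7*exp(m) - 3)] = (75*exp(2*m) + 20*exp(m) + 35)*exp(m)/(5*exp(3*m) + 2*exp(2*m) + 7*exp(m) + 3)^2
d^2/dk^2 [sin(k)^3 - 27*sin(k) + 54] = -9*sin(k)^3 + 33*sin(k)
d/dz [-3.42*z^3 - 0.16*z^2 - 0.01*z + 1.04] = -10.26*z^2 - 0.32*z - 0.01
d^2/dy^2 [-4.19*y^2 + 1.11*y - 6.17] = -8.38000000000000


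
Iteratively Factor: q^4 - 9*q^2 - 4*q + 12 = (q + 2)*(q^3 - 2*q^2 - 5*q + 6) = (q - 1)*(q + 2)*(q^2 - q - 6) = (q - 1)*(q + 2)^2*(q - 3)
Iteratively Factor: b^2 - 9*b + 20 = (b - 4)*(b - 5)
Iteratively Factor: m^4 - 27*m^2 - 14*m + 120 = (m - 2)*(m^3 + 2*m^2 - 23*m - 60) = (m - 2)*(m + 4)*(m^2 - 2*m - 15) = (m - 5)*(m - 2)*(m + 4)*(m + 3)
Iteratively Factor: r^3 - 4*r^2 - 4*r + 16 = (r - 4)*(r^2 - 4) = (r - 4)*(r + 2)*(r - 2)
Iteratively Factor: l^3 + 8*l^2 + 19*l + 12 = (l + 4)*(l^2 + 4*l + 3) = (l + 1)*(l + 4)*(l + 3)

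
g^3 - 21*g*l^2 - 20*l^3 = (g - 5*l)*(g + l)*(g + 4*l)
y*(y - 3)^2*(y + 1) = y^4 - 5*y^3 + 3*y^2 + 9*y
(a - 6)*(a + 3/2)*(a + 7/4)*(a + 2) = a^4 - 3*a^3/4 - 179*a^2/8 - 99*a/2 - 63/2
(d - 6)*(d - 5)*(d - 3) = d^3 - 14*d^2 + 63*d - 90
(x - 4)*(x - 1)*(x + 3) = x^3 - 2*x^2 - 11*x + 12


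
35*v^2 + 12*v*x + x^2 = (5*v + x)*(7*v + x)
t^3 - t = t*(t - 1)*(t + 1)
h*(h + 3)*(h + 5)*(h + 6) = h^4 + 14*h^3 + 63*h^2 + 90*h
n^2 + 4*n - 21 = (n - 3)*(n + 7)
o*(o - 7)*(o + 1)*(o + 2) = o^4 - 4*o^3 - 19*o^2 - 14*o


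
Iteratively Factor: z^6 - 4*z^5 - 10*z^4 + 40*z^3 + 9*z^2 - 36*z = (z - 1)*(z^5 - 3*z^4 - 13*z^3 + 27*z^2 + 36*z) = (z - 1)*(z + 1)*(z^4 - 4*z^3 - 9*z^2 + 36*z) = z*(z - 1)*(z + 1)*(z^3 - 4*z^2 - 9*z + 36) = z*(z - 3)*(z - 1)*(z + 1)*(z^2 - z - 12) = z*(z - 4)*(z - 3)*(z - 1)*(z + 1)*(z + 3)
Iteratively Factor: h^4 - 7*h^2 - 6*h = (h - 3)*(h^3 + 3*h^2 + 2*h) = (h - 3)*(h + 1)*(h^2 + 2*h) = h*(h - 3)*(h + 1)*(h + 2)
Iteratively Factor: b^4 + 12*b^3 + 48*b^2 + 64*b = (b + 4)*(b^3 + 8*b^2 + 16*b) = (b + 4)^2*(b^2 + 4*b) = b*(b + 4)^2*(b + 4)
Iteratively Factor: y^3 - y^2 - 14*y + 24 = (y + 4)*(y^2 - 5*y + 6) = (y - 3)*(y + 4)*(y - 2)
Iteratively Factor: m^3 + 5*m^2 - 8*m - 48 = (m + 4)*(m^2 + m - 12) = (m - 3)*(m + 4)*(m + 4)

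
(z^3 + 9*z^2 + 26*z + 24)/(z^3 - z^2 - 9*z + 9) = (z^2 + 6*z + 8)/(z^2 - 4*z + 3)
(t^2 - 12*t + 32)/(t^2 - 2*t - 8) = (t - 8)/(t + 2)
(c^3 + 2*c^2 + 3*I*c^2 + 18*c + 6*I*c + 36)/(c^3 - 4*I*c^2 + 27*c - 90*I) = (c^2 + c*(2 + 6*I) + 12*I)/(c^2 - I*c + 30)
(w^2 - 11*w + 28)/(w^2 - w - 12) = (w - 7)/(w + 3)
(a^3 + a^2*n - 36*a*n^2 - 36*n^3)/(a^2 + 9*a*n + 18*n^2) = (a^2 - 5*a*n - 6*n^2)/(a + 3*n)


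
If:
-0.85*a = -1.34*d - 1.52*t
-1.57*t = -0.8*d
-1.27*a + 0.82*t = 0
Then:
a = 0.00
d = 0.00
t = 0.00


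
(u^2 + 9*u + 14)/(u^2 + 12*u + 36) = (u^2 + 9*u + 14)/(u^2 + 12*u + 36)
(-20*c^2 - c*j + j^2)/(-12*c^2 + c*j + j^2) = (5*c - j)/(3*c - j)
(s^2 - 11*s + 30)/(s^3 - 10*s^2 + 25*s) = (s - 6)/(s*(s - 5))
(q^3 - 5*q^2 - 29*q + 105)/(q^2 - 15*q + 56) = (q^2 + 2*q - 15)/(q - 8)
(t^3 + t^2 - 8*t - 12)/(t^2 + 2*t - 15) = (t^2 + 4*t + 4)/(t + 5)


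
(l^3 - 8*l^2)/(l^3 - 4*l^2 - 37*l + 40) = l^2/(l^2 + 4*l - 5)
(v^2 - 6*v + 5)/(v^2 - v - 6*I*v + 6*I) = (v - 5)/(v - 6*I)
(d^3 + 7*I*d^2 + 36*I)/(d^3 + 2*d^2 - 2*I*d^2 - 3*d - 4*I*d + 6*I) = (d^2 + 9*I*d - 18)/(d^2 + 2*d - 3)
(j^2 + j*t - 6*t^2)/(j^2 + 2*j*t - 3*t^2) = (-j + 2*t)/(-j + t)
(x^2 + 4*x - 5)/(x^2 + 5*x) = (x - 1)/x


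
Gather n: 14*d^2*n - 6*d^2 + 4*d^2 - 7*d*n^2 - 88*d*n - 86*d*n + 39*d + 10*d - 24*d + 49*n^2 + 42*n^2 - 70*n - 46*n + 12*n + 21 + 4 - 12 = -2*d^2 + 25*d + n^2*(91 - 7*d) + n*(14*d^2 - 174*d - 104) + 13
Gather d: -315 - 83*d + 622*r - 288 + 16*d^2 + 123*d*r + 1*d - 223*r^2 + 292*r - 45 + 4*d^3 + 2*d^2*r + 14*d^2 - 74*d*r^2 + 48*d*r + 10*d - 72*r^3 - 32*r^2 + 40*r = 4*d^3 + d^2*(2*r + 30) + d*(-74*r^2 + 171*r - 72) - 72*r^3 - 255*r^2 + 954*r - 648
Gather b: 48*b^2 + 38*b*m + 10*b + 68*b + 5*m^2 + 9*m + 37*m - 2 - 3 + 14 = 48*b^2 + b*(38*m + 78) + 5*m^2 + 46*m + 9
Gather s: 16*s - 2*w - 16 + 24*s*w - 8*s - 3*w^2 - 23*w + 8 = s*(24*w + 8) - 3*w^2 - 25*w - 8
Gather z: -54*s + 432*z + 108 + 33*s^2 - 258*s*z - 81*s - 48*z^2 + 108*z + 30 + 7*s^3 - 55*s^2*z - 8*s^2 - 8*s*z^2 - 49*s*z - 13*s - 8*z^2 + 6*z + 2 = 7*s^3 + 25*s^2 - 148*s + z^2*(-8*s - 56) + z*(-55*s^2 - 307*s + 546) + 140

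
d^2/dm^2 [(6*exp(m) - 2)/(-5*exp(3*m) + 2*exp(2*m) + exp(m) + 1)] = (-600*exp(6*m) + 630*exp(5*m) - 364*exp(4*m) - 366*exp(3*m) + 174*exp(2*m) - 8*exp(m) - 8)*exp(m)/(125*exp(9*m) - 150*exp(8*m) - 15*exp(7*m) - 23*exp(6*m) + 63*exp(5*m) + 12*exp(4*m) + 2*exp(3*m) - 9*exp(2*m) - 3*exp(m) - 1)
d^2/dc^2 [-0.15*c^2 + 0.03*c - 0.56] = -0.300000000000000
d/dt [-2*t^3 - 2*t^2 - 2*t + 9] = -6*t^2 - 4*t - 2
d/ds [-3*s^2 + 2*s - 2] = 2 - 6*s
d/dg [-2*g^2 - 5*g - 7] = -4*g - 5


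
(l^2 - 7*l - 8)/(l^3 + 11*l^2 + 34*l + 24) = (l - 8)/(l^2 + 10*l + 24)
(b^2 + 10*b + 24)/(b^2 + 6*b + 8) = (b + 6)/(b + 2)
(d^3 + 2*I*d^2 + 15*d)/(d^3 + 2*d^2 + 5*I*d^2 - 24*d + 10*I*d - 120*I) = d*(d - 3*I)/(d^2 + 2*d - 24)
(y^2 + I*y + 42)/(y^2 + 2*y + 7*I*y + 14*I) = (y - 6*I)/(y + 2)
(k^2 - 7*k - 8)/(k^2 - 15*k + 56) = (k + 1)/(k - 7)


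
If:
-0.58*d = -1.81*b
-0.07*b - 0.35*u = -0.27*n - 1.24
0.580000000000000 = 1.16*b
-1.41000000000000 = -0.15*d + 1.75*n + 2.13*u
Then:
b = 0.50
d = 1.56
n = -2.51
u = 1.51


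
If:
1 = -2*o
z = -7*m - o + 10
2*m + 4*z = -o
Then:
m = 83/52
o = -1/2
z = -35/52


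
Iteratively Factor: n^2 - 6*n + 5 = (n - 1)*(n - 5)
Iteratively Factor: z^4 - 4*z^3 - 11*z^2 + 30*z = (z)*(z^3 - 4*z^2 - 11*z + 30) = z*(z - 5)*(z^2 + z - 6) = z*(z - 5)*(z - 2)*(z + 3)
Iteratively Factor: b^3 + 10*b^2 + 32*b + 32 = (b + 4)*(b^2 + 6*b + 8) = (b + 2)*(b + 4)*(b + 4)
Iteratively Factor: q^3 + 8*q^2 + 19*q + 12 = (q + 1)*(q^2 + 7*q + 12) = (q + 1)*(q + 4)*(q + 3)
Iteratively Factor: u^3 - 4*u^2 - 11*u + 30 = (u - 2)*(u^2 - 2*u - 15) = (u - 2)*(u + 3)*(u - 5)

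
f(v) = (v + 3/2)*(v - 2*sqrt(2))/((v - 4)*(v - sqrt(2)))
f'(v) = -(v + 3/2)*(v - 2*sqrt(2))/((v - 4)*(v - sqrt(2))^2) + (v + 3/2)/((v - 4)*(v - sqrt(2))) + (v - 2*sqrt(2))/((v - 4)*(v - sqrt(2))) - (v + 3/2)*(v - 2*sqrt(2))/((v - 4)^2*(v - sqrt(2))) = (-(v - 4)*(v - 2*sqrt(2))*(2*v + 3) + (v - 4)*(v - sqrt(2))*(4*v - 4*sqrt(2) + 3) - (v - 2*sqrt(2))*(v - sqrt(2))*(2*v + 3))/(2*(v - 4)^2*(v - sqrt(2))^2)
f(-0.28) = -0.52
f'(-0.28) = -0.69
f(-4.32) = 0.42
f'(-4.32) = -0.08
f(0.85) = -2.62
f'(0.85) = -5.26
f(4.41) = 7.61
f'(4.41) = -15.00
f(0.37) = -1.21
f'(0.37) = -1.65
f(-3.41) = 0.33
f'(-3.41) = -0.11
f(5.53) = 3.02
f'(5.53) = -1.16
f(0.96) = -3.33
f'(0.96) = -8.00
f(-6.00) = 0.54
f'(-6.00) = -0.05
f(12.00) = 1.46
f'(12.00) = -0.05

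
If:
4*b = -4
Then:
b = -1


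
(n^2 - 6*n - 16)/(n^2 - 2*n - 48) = (n + 2)/(n + 6)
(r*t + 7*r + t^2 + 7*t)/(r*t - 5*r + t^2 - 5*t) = (t + 7)/(t - 5)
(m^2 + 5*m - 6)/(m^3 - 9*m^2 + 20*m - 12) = (m + 6)/(m^2 - 8*m + 12)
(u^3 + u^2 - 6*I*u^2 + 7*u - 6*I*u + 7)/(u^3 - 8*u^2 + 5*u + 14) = (u^2 - 6*I*u + 7)/(u^2 - 9*u + 14)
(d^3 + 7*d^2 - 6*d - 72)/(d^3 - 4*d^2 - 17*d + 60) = (d + 6)/(d - 5)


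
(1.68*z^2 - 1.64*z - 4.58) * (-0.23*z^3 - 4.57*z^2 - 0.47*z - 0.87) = -0.3864*z^5 - 7.3004*z^4 + 7.7586*z^3 + 20.2398*z^2 + 3.5794*z + 3.9846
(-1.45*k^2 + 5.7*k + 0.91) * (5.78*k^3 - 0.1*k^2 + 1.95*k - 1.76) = -8.381*k^5 + 33.091*k^4 + 1.8623*k^3 + 13.576*k^2 - 8.2575*k - 1.6016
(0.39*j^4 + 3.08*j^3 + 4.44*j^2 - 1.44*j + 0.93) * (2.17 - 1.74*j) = -0.6786*j^5 - 4.5129*j^4 - 1.042*j^3 + 12.1404*j^2 - 4.743*j + 2.0181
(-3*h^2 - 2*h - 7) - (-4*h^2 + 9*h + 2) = h^2 - 11*h - 9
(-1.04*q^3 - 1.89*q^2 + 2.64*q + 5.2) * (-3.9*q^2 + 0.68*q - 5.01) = 4.056*q^5 + 6.6638*q^4 - 6.3708*q^3 - 9.0159*q^2 - 9.6904*q - 26.052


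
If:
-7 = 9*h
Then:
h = -7/9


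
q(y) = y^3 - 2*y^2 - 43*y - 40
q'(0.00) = -43.00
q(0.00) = -40.00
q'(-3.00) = -4.00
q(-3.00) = 44.00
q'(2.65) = -32.53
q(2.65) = -149.39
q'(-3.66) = 11.83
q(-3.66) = 41.56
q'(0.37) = -44.07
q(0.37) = -56.13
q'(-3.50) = 7.75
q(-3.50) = 43.12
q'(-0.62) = -39.37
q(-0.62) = -14.35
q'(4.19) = -7.09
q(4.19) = -181.72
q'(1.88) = -39.92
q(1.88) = -121.26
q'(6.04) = 42.28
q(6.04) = -152.33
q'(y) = 3*y^2 - 4*y - 43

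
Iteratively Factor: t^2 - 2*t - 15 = (t - 5)*(t + 3)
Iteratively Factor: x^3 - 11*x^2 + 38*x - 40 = (x - 2)*(x^2 - 9*x + 20) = (x - 5)*(x - 2)*(x - 4)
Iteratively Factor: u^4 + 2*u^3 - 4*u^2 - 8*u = (u)*(u^3 + 2*u^2 - 4*u - 8) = u*(u + 2)*(u^2 - 4) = u*(u - 2)*(u + 2)*(u + 2)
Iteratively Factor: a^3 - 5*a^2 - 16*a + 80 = (a - 4)*(a^2 - a - 20) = (a - 4)*(a + 4)*(a - 5)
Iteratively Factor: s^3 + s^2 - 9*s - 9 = (s + 1)*(s^2 - 9) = (s + 1)*(s + 3)*(s - 3)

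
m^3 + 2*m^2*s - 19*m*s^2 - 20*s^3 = (m - 4*s)*(m + s)*(m + 5*s)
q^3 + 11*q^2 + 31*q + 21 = (q + 1)*(q + 3)*(q + 7)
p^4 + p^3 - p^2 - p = p*(p - 1)*(p + 1)^2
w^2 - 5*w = w*(w - 5)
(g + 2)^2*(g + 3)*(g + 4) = g^4 + 11*g^3 + 44*g^2 + 76*g + 48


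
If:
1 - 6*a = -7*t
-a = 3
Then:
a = -3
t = -19/7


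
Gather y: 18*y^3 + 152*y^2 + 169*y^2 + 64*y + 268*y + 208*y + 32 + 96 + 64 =18*y^3 + 321*y^2 + 540*y + 192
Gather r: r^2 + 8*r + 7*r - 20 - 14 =r^2 + 15*r - 34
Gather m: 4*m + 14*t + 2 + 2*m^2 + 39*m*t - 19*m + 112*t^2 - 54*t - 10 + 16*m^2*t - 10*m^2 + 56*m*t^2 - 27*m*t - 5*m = m^2*(16*t - 8) + m*(56*t^2 + 12*t - 20) + 112*t^2 - 40*t - 8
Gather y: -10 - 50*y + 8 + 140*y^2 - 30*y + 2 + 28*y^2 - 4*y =168*y^2 - 84*y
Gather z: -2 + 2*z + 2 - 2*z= 0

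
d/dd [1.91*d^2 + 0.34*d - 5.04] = 3.82*d + 0.34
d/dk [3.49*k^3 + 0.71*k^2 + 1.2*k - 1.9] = 10.47*k^2 + 1.42*k + 1.2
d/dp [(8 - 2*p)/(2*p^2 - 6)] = (-p^2 + 2*p*(p - 4) + 3)/(p^2 - 3)^2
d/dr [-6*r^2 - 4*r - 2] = -12*r - 4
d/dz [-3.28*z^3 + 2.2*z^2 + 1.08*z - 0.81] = -9.84*z^2 + 4.4*z + 1.08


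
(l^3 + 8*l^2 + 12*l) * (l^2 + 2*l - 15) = l^5 + 10*l^4 + 13*l^3 - 96*l^2 - 180*l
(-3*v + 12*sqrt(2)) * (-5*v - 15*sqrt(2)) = 15*v^2 - 15*sqrt(2)*v - 360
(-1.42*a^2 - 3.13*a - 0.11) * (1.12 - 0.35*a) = 0.497*a^3 - 0.4949*a^2 - 3.4671*a - 0.1232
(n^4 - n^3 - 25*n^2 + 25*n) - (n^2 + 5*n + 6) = n^4 - n^3 - 26*n^2 + 20*n - 6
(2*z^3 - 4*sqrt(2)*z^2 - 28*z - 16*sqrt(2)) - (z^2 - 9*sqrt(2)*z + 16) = 2*z^3 - 4*sqrt(2)*z^2 - z^2 - 28*z + 9*sqrt(2)*z - 16*sqrt(2) - 16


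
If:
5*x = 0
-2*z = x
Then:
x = 0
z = 0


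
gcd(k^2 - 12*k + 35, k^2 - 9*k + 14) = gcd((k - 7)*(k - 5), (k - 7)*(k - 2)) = k - 7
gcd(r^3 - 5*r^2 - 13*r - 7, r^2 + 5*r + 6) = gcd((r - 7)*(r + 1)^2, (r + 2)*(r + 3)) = 1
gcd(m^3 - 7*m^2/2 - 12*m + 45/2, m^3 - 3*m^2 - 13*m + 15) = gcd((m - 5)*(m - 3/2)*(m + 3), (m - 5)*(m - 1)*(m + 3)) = m^2 - 2*m - 15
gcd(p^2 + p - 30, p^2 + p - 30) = p^2 + p - 30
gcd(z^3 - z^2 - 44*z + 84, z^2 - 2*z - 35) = 1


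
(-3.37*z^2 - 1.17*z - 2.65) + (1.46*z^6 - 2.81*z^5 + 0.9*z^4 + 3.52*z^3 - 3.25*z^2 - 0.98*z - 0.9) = 1.46*z^6 - 2.81*z^5 + 0.9*z^4 + 3.52*z^3 - 6.62*z^2 - 2.15*z - 3.55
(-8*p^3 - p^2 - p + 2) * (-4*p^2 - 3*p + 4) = 32*p^5 + 28*p^4 - 25*p^3 - 9*p^2 - 10*p + 8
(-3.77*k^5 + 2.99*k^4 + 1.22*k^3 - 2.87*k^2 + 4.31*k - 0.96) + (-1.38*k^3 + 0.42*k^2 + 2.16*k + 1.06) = -3.77*k^5 + 2.99*k^4 - 0.16*k^3 - 2.45*k^2 + 6.47*k + 0.1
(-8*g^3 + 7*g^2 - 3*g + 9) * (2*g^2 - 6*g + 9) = -16*g^5 + 62*g^4 - 120*g^3 + 99*g^2 - 81*g + 81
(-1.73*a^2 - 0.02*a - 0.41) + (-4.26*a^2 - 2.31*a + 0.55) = -5.99*a^2 - 2.33*a + 0.14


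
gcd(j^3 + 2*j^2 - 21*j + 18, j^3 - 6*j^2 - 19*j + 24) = j - 1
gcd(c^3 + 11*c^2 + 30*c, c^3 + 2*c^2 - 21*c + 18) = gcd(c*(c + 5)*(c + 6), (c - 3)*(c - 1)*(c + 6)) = c + 6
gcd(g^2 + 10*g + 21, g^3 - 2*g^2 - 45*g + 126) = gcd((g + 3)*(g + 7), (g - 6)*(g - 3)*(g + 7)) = g + 7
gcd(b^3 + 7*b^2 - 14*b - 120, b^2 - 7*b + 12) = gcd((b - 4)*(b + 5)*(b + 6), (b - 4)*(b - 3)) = b - 4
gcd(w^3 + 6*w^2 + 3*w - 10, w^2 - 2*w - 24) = 1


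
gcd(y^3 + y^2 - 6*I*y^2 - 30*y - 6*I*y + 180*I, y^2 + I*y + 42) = y - 6*I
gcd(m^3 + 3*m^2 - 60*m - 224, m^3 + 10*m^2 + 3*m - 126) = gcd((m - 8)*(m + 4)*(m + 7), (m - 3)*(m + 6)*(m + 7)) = m + 7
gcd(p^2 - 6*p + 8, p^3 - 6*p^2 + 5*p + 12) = p - 4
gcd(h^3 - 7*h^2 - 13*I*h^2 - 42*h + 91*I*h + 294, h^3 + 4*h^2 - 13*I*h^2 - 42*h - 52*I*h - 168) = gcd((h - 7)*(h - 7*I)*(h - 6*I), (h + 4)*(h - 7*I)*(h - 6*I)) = h^2 - 13*I*h - 42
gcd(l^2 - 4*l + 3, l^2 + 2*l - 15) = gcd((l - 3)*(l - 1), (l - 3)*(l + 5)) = l - 3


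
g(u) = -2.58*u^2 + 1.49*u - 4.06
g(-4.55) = -64.25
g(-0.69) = -6.32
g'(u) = 1.49 - 5.16*u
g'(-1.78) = 10.67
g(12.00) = -357.70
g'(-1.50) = 9.23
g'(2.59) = -11.87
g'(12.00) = -60.43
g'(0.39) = -0.52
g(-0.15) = -4.34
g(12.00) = -357.70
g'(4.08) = -19.56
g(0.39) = -3.87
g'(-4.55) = 24.97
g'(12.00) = -60.43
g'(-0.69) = 5.05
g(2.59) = -17.51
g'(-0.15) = 2.26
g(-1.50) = -12.10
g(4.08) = -40.93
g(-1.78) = -14.89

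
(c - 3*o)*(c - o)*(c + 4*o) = c^3 - 13*c*o^2 + 12*o^3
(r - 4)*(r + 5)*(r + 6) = r^3 + 7*r^2 - 14*r - 120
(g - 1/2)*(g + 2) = g^2 + 3*g/2 - 1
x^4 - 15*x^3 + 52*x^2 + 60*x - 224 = (x - 8)*(x - 7)*(x - 2)*(x + 2)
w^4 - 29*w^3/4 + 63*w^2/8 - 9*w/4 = w*(w - 6)*(w - 3/4)*(w - 1/2)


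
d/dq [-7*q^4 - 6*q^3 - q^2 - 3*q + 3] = -28*q^3 - 18*q^2 - 2*q - 3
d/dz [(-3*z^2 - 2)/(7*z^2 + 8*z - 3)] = 2*(-12*z^2 + 23*z + 8)/(49*z^4 + 112*z^3 + 22*z^2 - 48*z + 9)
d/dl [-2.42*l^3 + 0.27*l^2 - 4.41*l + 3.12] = -7.26*l^2 + 0.54*l - 4.41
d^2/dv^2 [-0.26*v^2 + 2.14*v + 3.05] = -0.520000000000000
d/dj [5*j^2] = 10*j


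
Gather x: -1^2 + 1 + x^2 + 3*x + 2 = x^2 + 3*x + 2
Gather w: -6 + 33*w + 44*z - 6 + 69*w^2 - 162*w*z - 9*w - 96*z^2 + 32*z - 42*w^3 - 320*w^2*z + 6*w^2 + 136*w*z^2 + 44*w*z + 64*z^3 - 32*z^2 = -42*w^3 + w^2*(75 - 320*z) + w*(136*z^2 - 118*z + 24) + 64*z^3 - 128*z^2 + 76*z - 12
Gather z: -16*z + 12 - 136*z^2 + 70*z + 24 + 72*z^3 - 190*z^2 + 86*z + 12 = 72*z^3 - 326*z^2 + 140*z + 48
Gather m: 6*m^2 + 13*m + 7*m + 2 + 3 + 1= 6*m^2 + 20*m + 6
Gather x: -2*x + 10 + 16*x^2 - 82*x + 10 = 16*x^2 - 84*x + 20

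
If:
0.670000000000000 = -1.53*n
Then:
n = -0.44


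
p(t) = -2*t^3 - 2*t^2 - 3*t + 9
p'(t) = -6*t^2 - 4*t - 3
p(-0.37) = 9.94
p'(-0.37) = -2.34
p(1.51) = -6.98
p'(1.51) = -22.72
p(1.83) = -15.44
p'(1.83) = -30.41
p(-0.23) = 9.61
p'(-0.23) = -2.40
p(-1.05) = 12.26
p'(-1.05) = -5.42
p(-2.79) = 45.24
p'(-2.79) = -38.54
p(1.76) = -13.38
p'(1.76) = -28.63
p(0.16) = 8.46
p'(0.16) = -3.79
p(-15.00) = 6354.00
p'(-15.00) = -1293.00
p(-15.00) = 6354.00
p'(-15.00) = -1293.00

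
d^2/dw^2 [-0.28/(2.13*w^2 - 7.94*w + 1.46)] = (2.540664*w^2 - 9.470832*w - 0.28*(4.26*w - 7.94)*(8.52*w - 15.88) + 1.741488)/(2.13*w^2 - 7.94*w + 1.46)^3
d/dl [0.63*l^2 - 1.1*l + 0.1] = 1.26*l - 1.1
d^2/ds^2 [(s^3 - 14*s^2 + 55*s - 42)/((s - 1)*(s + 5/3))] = 3588/(27*s^3 + 135*s^2 + 225*s + 125)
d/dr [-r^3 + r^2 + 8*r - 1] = -3*r^2 + 2*r + 8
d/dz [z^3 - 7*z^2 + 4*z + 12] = 3*z^2 - 14*z + 4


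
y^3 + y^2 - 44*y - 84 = (y - 7)*(y + 2)*(y + 6)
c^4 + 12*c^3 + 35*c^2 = c^2*(c + 5)*(c + 7)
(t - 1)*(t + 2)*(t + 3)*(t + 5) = t^4 + 9*t^3 + 21*t^2 - t - 30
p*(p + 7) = p^2 + 7*p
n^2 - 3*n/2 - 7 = (n - 7/2)*(n + 2)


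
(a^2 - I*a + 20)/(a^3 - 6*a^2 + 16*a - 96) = (a - 5*I)/(a^2 + a*(-6 - 4*I) + 24*I)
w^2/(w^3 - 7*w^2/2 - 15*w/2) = 2*w/(2*w^2 - 7*w - 15)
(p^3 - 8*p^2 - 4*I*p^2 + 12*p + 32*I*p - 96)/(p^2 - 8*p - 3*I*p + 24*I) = (p^2 - 4*I*p + 12)/(p - 3*I)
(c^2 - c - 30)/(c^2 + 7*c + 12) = (c^2 - c - 30)/(c^2 + 7*c + 12)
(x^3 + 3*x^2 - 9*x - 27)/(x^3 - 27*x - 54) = (x - 3)/(x - 6)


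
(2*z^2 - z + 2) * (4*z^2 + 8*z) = 8*z^4 + 12*z^3 + 16*z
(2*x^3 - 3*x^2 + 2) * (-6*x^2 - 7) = -12*x^5 + 18*x^4 - 14*x^3 + 9*x^2 - 14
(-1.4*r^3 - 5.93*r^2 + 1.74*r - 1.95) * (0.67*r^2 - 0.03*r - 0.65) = -0.938*r^5 - 3.9311*r^4 + 2.2537*r^3 + 2.4958*r^2 - 1.0725*r + 1.2675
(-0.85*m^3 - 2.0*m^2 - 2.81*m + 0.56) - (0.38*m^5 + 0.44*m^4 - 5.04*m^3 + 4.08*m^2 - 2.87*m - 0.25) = -0.38*m^5 - 0.44*m^4 + 4.19*m^3 - 6.08*m^2 + 0.0600000000000001*m + 0.81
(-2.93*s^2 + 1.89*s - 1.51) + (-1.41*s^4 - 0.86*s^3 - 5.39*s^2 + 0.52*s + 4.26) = -1.41*s^4 - 0.86*s^3 - 8.32*s^2 + 2.41*s + 2.75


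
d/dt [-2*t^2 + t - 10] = 1 - 4*t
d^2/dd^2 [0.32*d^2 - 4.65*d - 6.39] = 0.640000000000000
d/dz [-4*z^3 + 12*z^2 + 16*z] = -12*z^2 + 24*z + 16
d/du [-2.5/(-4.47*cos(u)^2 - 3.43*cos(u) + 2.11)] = (22.35*cos(u) + 8.575)*sin(u)/(4.47*cos(u)^2 + 3.43*cos(u) - 2.11)^2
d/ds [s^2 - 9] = 2*s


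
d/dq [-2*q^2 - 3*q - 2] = -4*q - 3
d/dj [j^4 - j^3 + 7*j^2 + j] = 4*j^3 - 3*j^2 + 14*j + 1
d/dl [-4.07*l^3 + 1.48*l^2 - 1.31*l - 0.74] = -12.21*l^2 + 2.96*l - 1.31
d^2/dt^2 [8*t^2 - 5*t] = 16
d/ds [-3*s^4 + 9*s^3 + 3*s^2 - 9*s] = -12*s^3 + 27*s^2 + 6*s - 9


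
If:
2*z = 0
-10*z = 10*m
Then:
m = 0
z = 0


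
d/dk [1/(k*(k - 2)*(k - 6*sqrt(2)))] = (-k*(k - 2) - k*(k - 6*sqrt(2)) - (k - 2)*(k - 6*sqrt(2)))/(k^2*(k - 2)^2*(k - 6*sqrt(2))^2)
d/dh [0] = 0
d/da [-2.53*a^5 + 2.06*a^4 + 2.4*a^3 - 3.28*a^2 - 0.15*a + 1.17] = -12.65*a^4 + 8.24*a^3 + 7.2*a^2 - 6.56*a - 0.15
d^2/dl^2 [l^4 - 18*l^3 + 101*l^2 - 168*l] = 12*l^2 - 108*l + 202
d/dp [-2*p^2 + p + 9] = 1 - 4*p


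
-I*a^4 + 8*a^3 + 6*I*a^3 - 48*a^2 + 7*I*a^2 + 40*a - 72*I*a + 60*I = (a - 5)*(a + 2*I)*(a + 6*I)*(-I*a + I)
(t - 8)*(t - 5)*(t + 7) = t^3 - 6*t^2 - 51*t + 280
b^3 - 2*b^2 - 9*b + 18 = (b - 3)*(b - 2)*(b + 3)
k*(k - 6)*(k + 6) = k^3 - 36*k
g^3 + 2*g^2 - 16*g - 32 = (g - 4)*(g + 2)*(g + 4)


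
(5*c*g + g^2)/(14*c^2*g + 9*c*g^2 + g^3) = (5*c + g)/(14*c^2 + 9*c*g + g^2)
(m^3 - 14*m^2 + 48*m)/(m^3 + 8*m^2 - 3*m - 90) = m*(m^2 - 14*m + 48)/(m^3 + 8*m^2 - 3*m - 90)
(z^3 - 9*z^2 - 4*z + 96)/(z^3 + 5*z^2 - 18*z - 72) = (z - 8)/(z + 6)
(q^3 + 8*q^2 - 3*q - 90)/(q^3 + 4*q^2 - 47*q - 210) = (q - 3)/(q - 7)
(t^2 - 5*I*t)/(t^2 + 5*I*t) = (t - 5*I)/(t + 5*I)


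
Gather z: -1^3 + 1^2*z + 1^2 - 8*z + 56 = 56 - 7*z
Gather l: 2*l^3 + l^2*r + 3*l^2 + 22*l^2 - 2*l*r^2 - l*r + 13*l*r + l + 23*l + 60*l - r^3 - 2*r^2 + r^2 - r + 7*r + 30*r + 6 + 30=2*l^3 + l^2*(r + 25) + l*(-2*r^2 + 12*r + 84) - r^3 - r^2 + 36*r + 36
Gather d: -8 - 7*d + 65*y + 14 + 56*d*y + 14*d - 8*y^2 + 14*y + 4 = d*(56*y + 7) - 8*y^2 + 79*y + 10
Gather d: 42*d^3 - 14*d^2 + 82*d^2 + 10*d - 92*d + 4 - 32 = 42*d^3 + 68*d^2 - 82*d - 28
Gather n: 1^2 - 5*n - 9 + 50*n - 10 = 45*n - 18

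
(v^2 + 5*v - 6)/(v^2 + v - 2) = (v + 6)/(v + 2)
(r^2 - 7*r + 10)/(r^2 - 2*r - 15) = (r - 2)/(r + 3)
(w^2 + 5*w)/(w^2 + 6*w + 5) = w/(w + 1)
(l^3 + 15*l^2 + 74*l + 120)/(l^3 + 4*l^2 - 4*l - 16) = (l^2 + 11*l + 30)/(l^2 - 4)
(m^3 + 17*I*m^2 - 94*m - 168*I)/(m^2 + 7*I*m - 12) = (m^2 + 13*I*m - 42)/(m + 3*I)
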